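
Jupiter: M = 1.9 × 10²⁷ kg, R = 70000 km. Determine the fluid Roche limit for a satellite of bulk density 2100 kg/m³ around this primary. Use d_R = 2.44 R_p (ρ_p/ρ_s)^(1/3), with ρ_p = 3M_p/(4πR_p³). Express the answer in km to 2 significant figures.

1.5 × 10⁵ km

ρ_p = 3M_p/(4πR_p³) = 3 × (1.9 × 10²⁷) / (4π × (7.0 × 10⁷ m)³) = 1300 kg/m³
d_R = 2.44 × 70000 km × (1300/2100)^(1/3)
    = 1.5 × 10⁵ km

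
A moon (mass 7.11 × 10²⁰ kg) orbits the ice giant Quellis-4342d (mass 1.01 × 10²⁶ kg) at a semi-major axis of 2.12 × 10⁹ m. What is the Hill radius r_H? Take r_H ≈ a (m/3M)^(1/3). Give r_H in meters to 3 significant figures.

2.82 × 10⁷ m

r_H ≈ a (m/3M)^(1/3)
    = (2.12 × 10⁹) × (7.11 × 10²⁰ / (3 × 1.01 × 10²⁶))^(1/3)
    = 2.82 × 10⁷ m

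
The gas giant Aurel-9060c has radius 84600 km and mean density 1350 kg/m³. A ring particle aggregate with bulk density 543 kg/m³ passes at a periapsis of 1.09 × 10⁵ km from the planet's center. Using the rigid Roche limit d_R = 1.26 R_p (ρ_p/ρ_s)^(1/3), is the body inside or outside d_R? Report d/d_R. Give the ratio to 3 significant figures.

inside; d/d_R ≈ 0.755

d_R = 1.26 × (84600 km) × (1350/543)^(1/3) = 1.444 × 10⁵ km
d/d_R = (1.09 × 10⁵) / (1.444 × 10⁵) = 0.755
Since d/d_R < 1, the body is inside the Roche limit.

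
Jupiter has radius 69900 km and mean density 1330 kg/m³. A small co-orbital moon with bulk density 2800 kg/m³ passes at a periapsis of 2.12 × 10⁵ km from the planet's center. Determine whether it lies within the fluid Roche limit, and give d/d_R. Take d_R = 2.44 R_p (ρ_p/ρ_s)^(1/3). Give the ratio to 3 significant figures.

d_R = 2.44 × (69900 km) × (1330/2800)^(1/3) = 1.331 × 10⁵ km
d/d_R = (2.12 × 10⁵) / (1.331 × 10⁵) = 1.59
Since d/d_R > 1, the body is outside the Roche limit.

outside; d/d_R ≈ 1.59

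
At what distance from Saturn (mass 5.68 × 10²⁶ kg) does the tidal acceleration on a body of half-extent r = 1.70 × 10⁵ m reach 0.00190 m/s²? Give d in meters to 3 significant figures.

2GMr/d³ = a_tidal  ⇒  d = (2GMr / a_tidal)^(1/3)
d = (2 × 6.674×10⁻¹¹ × (5.68 × 10²⁶) × (1.70 × 10⁵) / (0.00190))^(1/3)
  = 1.89 × 10⁸ m

1.89 × 10⁸ m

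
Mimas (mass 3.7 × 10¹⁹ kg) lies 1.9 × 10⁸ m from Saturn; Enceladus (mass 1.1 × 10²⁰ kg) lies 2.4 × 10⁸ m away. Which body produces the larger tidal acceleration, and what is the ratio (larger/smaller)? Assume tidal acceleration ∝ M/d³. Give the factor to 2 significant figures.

Enceladus, by a factor of ≈ 1.5

Compare M/d³ for the two perturbers:
Mimas: (3.7 × 10¹⁹) / (1.9 × 10⁸)³ = 5.394 × 10⁻⁶
Enceladus: (1.1 × 10²⁰) / (2.4 × 10⁸)³ = 7.957 × 10⁻⁶
Ratio (larger/smaller) = 1.5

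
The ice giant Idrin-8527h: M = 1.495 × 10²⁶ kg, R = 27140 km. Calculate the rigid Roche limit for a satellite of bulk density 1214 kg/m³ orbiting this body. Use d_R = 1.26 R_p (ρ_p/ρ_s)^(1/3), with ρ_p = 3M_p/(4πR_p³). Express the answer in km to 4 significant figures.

ρ_p = 3M_p/(4πR_p³) = 3 × (1.495 × 10²⁶) / (4π × (2.714 × 10⁷ m)³) = 1785 kg/m³
d_R = 1.26 × 27140 km × (1785/1214)^(1/3)
    = 38890 km

38890 km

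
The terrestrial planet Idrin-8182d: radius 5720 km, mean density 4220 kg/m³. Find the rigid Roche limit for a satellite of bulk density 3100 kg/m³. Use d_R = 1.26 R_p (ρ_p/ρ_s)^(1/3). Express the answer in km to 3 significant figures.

d_R = 1.26 × 5720 km × (4220/3100)^(1/3)
    = 7990 km

7990 km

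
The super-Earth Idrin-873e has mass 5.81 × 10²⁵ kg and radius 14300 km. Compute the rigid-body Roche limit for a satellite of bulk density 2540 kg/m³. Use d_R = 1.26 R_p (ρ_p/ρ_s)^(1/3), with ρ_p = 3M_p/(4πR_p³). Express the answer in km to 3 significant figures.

ρ_p = 3M_p/(4πR_p³) = 3 × (5.81 × 10²⁵) / (4π × (1.43 × 10⁷ m)³) = 4740 kg/m³
d_R = 1.26 × 14300 km × (4740/2540)^(1/3)
    = 22200 km

22200 km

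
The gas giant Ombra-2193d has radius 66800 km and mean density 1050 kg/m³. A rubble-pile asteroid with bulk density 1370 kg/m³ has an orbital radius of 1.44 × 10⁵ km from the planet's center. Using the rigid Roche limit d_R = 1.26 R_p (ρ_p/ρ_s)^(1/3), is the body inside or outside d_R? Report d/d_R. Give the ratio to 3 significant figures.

outside; d/d_R ≈ 1.87

d_R = 1.26 × (66800 km) × (1050/1370)^(1/3) = 77030 km
d/d_R = (1.44 × 10⁵) / (77030) = 1.87
Since d/d_R > 1, the body is outside the Roche limit.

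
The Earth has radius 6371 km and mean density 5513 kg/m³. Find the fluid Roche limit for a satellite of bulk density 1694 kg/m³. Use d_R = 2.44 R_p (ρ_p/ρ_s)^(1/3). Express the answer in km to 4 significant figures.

d_R = 2.44 × 6371 km × (5513/1694)^(1/3)
    = 23040 km

23040 km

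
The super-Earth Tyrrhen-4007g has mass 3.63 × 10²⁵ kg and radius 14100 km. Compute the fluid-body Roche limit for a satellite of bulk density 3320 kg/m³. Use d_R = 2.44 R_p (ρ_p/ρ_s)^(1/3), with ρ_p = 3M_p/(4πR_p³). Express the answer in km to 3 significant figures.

33600 km

ρ_p = 3M_p/(4πR_p³) = 3 × (3.63 × 10²⁵) / (4π × (1.41 × 10⁷ m)³) = 3090 kg/m³
d_R = 2.44 × 14100 km × (3090/3320)^(1/3)
    = 33600 km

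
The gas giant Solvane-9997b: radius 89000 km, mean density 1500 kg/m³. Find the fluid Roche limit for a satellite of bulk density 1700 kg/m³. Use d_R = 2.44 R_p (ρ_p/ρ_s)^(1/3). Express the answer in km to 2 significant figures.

2.1 × 10⁵ km

d_R = 2.44 × 89000 km × (1500/1700)^(1/3)
    = 2.1 × 10⁵ km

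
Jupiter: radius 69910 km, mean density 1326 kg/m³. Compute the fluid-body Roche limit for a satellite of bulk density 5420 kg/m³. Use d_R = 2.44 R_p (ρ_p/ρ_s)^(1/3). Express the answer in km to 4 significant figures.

d_R = 2.44 × 69910 km × (1326/5420)^(1/3)
    = 1.067 × 10⁵ km

1.067 × 10⁵ km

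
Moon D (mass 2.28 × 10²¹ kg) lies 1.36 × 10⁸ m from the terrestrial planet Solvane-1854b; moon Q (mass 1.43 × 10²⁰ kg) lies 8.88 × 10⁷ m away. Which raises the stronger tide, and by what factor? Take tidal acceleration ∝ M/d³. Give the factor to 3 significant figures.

Moon D, by a factor of ≈ 4.44

Tidal acceleration ∝ M/d³, so compare M/d³ for each.
Moon D: (2.28 × 10²¹) / (1.36 × 10⁸)³ = 9.064 × 10⁻⁴
Moon Q: (1.43 × 10²⁰) / (8.88 × 10⁷)³ = 2.042 × 10⁻⁴
Ratio (larger/smaller) = 4.44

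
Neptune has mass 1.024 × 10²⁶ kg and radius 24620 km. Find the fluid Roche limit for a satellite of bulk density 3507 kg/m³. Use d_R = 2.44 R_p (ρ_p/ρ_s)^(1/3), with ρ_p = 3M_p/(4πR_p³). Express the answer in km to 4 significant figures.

ρ_p = 3M_p/(4πR_p³) = 3 × (1.024 × 10²⁶) / (4π × (2.462 × 10⁷ m)³) = 1638 kg/m³
d_R = 2.44 × 24620 km × (1638/3507)^(1/3)
    = 46610 km

46610 km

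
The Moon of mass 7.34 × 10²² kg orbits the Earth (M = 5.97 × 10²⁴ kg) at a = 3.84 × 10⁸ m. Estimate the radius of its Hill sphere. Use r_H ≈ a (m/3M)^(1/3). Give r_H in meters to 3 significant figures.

6.15 × 10⁷ m

r_H ≈ a (m/3M)^(1/3)
    = (3.84 × 10⁸) × (7.34 × 10²² / (3 × 5.97 × 10²⁴))^(1/3)
    = 6.15 × 10⁷ m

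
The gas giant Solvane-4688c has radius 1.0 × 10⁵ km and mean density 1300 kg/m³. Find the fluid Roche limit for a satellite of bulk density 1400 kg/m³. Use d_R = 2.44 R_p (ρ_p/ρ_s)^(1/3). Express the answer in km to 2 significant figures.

d_R = 2.44 × 1.0 × 10⁵ km × (1300/1400)^(1/3)
    = 2.4 × 10⁵ km

2.4 × 10⁵ km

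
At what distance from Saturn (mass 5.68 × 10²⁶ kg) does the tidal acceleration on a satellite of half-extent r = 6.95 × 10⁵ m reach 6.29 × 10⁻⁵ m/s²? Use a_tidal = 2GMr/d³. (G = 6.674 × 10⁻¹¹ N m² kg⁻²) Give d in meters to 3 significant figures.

9.43 × 10⁸ m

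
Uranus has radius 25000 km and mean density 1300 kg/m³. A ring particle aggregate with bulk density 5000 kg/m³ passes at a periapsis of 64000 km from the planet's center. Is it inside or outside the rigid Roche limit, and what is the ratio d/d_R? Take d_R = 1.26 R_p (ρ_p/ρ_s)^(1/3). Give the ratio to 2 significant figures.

d_R = 1.26 × (25000 km) × (1300/5000)^(1/3) = 20100 km
d/d_R = (64000) / (20100) = 3.2
Since d/d_R > 1, the body is outside the Roche limit.

outside; d/d_R ≈ 3.2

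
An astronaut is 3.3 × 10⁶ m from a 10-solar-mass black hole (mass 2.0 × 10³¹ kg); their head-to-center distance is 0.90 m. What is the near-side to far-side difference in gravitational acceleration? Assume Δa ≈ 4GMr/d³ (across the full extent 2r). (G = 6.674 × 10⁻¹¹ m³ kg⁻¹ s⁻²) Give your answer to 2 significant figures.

1.3 × 10² m/s²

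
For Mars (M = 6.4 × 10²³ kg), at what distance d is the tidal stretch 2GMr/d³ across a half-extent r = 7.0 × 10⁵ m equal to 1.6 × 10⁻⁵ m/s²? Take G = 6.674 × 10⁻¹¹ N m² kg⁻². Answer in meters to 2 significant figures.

1.6 × 10⁸ m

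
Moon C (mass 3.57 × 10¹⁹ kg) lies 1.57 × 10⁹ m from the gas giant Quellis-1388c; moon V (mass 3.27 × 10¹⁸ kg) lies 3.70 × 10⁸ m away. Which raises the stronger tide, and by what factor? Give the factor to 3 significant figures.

Moon V, by a factor of ≈ 7.00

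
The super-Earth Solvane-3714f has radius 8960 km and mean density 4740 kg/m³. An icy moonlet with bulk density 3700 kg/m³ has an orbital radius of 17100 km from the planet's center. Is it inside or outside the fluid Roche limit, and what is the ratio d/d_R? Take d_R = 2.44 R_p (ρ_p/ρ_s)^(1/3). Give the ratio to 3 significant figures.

d_R = 2.44 × (8960 km) × (4740/3700)^(1/3) = 23740 km
d/d_R = (17100) / (23740) = 0.720
Since d/d_R < 1, the body is inside the Roche limit.

inside; d/d_R ≈ 0.720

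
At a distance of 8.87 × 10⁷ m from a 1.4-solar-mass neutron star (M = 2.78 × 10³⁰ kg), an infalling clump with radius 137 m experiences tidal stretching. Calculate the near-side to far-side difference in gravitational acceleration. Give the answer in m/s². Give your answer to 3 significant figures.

a_tidal = 4GMr/d³
        = 4 × (6.674 × 10⁻¹¹) × (2.78 × 10³⁰) × (137) / (8.87 × 10⁷)³
        = 1.46 × 10⁻¹ m/s²

1.46 × 10⁻¹ m/s²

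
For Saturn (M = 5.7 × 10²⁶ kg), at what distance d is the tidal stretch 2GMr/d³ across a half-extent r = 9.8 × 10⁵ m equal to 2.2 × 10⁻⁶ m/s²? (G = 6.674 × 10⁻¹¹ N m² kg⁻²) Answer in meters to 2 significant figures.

3.2 × 10⁹ m

2GMr/d³ = a_tidal  ⇒  d = (2GMr / a_tidal)^(1/3)
d = (2 × 6.674×10⁻¹¹ × (5.7 × 10²⁶) × (9.8 × 10⁵) / (2.2 × 10⁻⁶))^(1/3)
  = 3.2 × 10⁹ m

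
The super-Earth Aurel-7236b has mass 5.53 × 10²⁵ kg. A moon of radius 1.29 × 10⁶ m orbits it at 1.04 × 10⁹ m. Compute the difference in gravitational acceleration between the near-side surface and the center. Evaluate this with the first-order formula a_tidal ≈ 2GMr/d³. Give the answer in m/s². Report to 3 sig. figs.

Differencing GM/(d−r)² and GM/d² to first order in r/d gives 2GMr/d³.
Δg = 2GMr/d³
   = 2 × (6.674 × 10⁻¹¹) × (5.53 × 10²⁵) × (1.29 × 10⁶) / (1.04 × 10⁹)³
   = 8.47 × 10⁻⁶ m/s²

8.47 × 10⁻⁶ m/s²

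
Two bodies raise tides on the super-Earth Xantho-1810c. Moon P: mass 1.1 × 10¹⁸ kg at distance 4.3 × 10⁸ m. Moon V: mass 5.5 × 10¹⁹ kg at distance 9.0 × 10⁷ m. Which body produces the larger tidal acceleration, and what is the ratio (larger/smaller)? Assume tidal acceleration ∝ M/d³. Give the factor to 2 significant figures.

Moon V, by a factor of ≈ 5500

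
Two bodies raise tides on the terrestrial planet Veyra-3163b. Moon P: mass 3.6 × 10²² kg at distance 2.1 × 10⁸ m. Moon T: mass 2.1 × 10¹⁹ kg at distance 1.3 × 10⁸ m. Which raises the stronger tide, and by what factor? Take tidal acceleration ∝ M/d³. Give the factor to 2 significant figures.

Compare M/d³ for the two perturbers:
Moon P: (3.6 × 10²²) / (2.1 × 10⁸)³ = 3.887 × 10⁻³
Moon T: (2.1 × 10¹⁹) / (1.3 × 10⁸)³ = 9.558 × 10⁻⁶
Ratio (larger/smaller) = 410

Moon P, by a factor of ≈ 410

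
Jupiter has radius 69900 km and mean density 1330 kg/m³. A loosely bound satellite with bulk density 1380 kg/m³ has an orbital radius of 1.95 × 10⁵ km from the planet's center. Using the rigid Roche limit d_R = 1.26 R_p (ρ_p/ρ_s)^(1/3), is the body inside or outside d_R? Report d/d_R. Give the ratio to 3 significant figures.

d_R = 1.26 × (69900 km) × (1330/1380)^(1/3) = 87000 km
d/d_R = (1.95 × 10⁵) / (87000) = 2.24
Since d/d_R > 1, the body is outside the Roche limit.

outside; d/d_R ≈ 2.24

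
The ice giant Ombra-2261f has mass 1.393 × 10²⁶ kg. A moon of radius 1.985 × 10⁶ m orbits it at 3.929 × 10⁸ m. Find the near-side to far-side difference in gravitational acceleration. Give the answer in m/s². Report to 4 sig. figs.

1.217 × 10⁻³ m/s²

Δa = 4GMr/d³
   = 4 × (6.674 × 10⁻¹¹) × (1.393 × 10²⁶) × (1.985 × 10⁶) / (3.929 × 10⁸)³
   = 1.217 × 10⁻³ m/s²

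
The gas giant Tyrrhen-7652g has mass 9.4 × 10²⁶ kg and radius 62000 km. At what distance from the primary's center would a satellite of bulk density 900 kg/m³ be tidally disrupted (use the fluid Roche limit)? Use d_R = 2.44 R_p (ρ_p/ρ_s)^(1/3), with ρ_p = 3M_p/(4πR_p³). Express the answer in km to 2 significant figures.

ρ_p = 3M_p/(4πR_p³) = 3 × (9.4 × 10²⁶) / (4π × (6.2 × 10⁷ m)³) = 940 kg/m³
d_R = 2.44 × 62000 km × (940/900)^(1/3)
    = 1.5 × 10⁵ km

1.5 × 10⁵ km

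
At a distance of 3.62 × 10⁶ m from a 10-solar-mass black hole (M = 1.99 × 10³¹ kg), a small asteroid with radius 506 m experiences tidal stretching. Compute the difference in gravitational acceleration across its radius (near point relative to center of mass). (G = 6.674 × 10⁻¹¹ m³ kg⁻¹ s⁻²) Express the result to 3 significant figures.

2.83 × 10⁴ m/s²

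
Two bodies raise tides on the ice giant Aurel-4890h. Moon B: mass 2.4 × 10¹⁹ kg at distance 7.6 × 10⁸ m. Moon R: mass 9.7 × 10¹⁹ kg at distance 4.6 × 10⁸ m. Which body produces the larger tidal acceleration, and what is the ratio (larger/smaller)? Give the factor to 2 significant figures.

The tide-raising term goes as M/d³ (the gradient of a 1/d² field).
Moon B: (2.4 × 10¹⁹) / (7.6 × 10⁸)³ = 5.467 × 10⁻⁸
Moon R: (9.7 × 10¹⁹) / (4.6 × 10⁸)³ = 9.965 × 10⁻⁷
Ratio (larger/smaller) = 18

Moon R, by a factor of ≈ 18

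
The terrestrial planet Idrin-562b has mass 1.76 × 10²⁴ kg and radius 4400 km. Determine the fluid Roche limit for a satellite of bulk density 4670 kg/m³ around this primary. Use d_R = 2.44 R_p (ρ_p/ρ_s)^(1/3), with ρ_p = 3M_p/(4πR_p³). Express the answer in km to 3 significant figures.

ρ_p = 3M_p/(4πR_p³) = 3 × (1.76 × 10²⁴) / (4π × (4.40 × 10⁶ m)³) = 4930 kg/m³
d_R = 2.44 × 4400 km × (4930/4670)^(1/3)
    = 10900 km

10900 km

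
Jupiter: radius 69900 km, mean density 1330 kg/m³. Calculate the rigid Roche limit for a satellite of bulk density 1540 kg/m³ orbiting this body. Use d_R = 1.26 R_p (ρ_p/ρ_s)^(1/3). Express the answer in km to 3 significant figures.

83900 km

d_R = 1.26 × 69900 km × (1330/1540)^(1/3)
    = 83900 km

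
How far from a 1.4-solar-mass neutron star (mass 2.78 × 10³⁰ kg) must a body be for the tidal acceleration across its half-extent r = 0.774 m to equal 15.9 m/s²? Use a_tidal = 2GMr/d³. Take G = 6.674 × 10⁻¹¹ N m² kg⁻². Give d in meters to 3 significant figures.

2GMr/d³ = a_tidal  ⇒  d = (2GMr / a_tidal)^(1/3)
d = (2 × 6.674×10⁻¹¹ × (2.78 × 10³⁰) × (0.774) / (15.9))^(1/3)
  = 2.62 × 10⁶ m

2.62 × 10⁶ m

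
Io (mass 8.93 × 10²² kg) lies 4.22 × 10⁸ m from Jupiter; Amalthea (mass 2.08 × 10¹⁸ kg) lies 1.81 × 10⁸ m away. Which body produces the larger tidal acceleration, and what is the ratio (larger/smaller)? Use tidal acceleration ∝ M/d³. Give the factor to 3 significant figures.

Io, by a factor of ≈ 3390

The tide-raising term goes as M/d³ (the gradient of a 1/d² field).
Io: (8.93 × 10²²) / (4.22 × 10⁸)³ = 1.188 × 10⁻³
Amalthea: (2.08 × 10¹⁸) / (1.81 × 10⁸)³ = 3.508 × 10⁻⁷
Ratio (larger/smaller) = 3390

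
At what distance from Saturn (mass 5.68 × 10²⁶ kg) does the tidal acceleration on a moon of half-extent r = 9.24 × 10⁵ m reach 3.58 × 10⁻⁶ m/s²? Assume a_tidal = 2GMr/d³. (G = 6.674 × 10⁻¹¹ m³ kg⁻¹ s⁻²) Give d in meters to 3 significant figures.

2GMr/d³ = a_tidal  ⇒  d = (2GMr / a_tidal)^(1/3)
d = (2 × 6.674×10⁻¹¹ × (5.68 × 10²⁶) × (9.24 × 10⁵) / (3.58 × 10⁻⁶))^(1/3)
  = 2.69 × 10⁹ m

2.69 × 10⁹ m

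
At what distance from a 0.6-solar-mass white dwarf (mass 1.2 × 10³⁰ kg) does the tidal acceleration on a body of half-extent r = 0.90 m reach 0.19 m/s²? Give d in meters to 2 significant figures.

9.1 × 10⁶ m

2GMr/d³ = a_tidal  ⇒  d = (2GMr / a_tidal)^(1/3)
d = (2 × 6.674×10⁻¹¹ × (1.2 × 10³⁰) × (0.90) / (0.19))^(1/3)
  = 9.1 × 10⁶ m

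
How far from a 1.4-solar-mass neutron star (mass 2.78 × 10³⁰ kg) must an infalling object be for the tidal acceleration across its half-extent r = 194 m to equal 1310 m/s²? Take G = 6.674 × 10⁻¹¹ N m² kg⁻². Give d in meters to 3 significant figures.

3.80 × 10⁶ m

2GMr/d³ = a_tidal  ⇒  d = (2GMr / a_tidal)^(1/3)
d = (2 × 6.674×10⁻¹¹ × (2.78 × 10³⁰) × (194) / (1310))^(1/3)
  = 3.80 × 10⁶ m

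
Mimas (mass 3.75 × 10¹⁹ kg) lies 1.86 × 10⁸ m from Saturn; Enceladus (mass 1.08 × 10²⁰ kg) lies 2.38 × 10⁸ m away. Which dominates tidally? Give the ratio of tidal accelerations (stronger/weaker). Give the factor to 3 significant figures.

Compare M/d³ for the two perturbers:
Mimas: (3.75 × 10¹⁹) / (1.86 × 10⁸)³ = 5.828 × 10⁻⁶
Enceladus: (1.08 × 10²⁰) / (2.38 × 10⁸)³ = 8.011 × 10⁻⁶
Ratio (larger/smaller) = 1.37

Enceladus, by a factor of ≈ 1.37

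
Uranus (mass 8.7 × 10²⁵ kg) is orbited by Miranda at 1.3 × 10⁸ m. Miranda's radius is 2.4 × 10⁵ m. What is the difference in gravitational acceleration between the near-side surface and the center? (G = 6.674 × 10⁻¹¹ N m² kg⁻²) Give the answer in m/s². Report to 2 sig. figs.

1.3 × 10⁻³ m/s²

Δg = 2GMr/d³
   = 2 × (6.674 × 10⁻¹¹) × (8.7 × 10²⁵) × (2.4 × 10⁵) / (1.3 × 10⁸)³
   = 1.3 × 10⁻³ m/s²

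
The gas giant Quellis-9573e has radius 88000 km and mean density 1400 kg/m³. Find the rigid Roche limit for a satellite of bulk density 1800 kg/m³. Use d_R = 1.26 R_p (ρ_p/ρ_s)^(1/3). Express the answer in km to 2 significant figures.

d_R = 1.26 × 88000 km × (1400/1800)^(1/3)
    = 1.0 × 10⁵ km

1.0 × 10⁵ km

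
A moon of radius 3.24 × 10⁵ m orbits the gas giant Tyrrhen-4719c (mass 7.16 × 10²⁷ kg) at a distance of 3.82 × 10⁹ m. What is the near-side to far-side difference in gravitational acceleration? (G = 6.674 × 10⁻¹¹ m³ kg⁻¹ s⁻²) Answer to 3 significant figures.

a_tidal = 4GMr/d³
        = 4 × (6.674 × 10⁻¹¹) × (7.16 × 10²⁷) × (3.24 × 10⁵) / (3.82 × 10⁹)³
        = 1.11 × 10⁻⁵ m/s²

1.11 × 10⁻⁵ m/s²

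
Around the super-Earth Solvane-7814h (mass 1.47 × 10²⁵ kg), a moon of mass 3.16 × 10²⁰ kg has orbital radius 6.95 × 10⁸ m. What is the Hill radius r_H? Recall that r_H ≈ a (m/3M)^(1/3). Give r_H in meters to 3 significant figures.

1.34 × 10⁷ m

r_H ≈ a (m/3M)^(1/3)
    = (6.95 × 10⁸) × (3.16 × 10²⁰ / (3 × 1.47 × 10²⁵))^(1/3)
    = 1.34 × 10⁷ m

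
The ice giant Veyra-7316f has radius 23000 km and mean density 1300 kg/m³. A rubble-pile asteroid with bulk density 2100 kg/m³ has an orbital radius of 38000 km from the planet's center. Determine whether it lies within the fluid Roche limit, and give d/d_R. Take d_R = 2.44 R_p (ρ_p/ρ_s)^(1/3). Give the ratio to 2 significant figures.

d_R = 2.44 × (23000 km) × (1300/2100)^(1/3) = 47830 km
d/d_R = (38000) / (47830) = 0.79
Since d/d_R < 1, the body is inside the Roche limit.

inside; d/d_R ≈ 0.79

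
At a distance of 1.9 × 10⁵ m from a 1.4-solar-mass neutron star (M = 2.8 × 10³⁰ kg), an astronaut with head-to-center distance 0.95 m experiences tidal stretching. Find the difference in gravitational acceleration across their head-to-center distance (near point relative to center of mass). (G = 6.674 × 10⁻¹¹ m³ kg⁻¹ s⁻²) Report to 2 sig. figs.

5.2 × 10⁴ m/s²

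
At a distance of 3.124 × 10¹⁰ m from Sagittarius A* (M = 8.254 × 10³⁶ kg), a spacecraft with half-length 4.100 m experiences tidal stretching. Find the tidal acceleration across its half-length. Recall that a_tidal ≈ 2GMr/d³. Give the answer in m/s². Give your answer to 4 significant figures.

1.482 × 10⁻⁴ m/s²

Since r ≪ d, expand the inverse-square field across one radius to get the leading 2GMr/d³ term.
Δg = 2GMr/d³
   = 2 × (6.674 × 10⁻¹¹) × (8.254 × 10³⁶) × (4.100) / (3.124 × 10¹⁰)³
   = 1.482 × 10⁻⁴ m/s²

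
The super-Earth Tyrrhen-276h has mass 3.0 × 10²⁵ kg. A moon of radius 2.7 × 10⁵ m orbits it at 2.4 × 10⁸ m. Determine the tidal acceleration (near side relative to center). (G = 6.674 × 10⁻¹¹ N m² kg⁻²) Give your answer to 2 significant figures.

7.8 × 10⁻⁵ m/s²

Since r ≪ d, expand the inverse-square field across one radius to get the leading 2GMr/d³ term.
a_tidal = 2GMr/d³
        = 2 × (6.674 × 10⁻¹¹) × (3.0 × 10²⁵) × (2.7 × 10⁵) / (2.4 × 10⁸)³
        = 7.8 × 10⁻⁵ m/s²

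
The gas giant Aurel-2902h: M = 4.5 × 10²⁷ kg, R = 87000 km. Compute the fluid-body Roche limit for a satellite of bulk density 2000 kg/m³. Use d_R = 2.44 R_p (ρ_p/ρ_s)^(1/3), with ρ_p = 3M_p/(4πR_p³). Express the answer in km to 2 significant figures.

ρ_p = 3M_p/(4πR_p³) = 3 × (4.5 × 10²⁷) / (4π × (8.7 × 10⁷ m)³) = 1600 kg/m³
d_R = 2.44 × 87000 km × (1600/2000)^(1/3)
    = 2.0 × 10⁵ km

2.0 × 10⁵ km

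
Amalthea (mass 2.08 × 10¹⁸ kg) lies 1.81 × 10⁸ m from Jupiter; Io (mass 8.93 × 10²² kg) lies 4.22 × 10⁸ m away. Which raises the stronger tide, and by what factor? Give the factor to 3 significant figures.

Io, by a factor of ≈ 3390

Compare M/d³ for the two perturbers:
Amalthea: (2.08 × 10¹⁸) / (1.81 × 10⁸)³ = 3.508 × 10⁻⁷
Io: (8.93 × 10²²) / (4.22 × 10⁸)³ = 1.188 × 10⁻³
Ratio (larger/smaller) = 3390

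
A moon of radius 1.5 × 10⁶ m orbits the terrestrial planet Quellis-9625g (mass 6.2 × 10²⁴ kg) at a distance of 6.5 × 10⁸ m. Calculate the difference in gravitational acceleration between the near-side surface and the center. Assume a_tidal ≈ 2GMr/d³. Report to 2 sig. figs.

Δg = 2GMr/d³
   = 2 × (6.674 × 10⁻¹¹) × (6.2 × 10²⁴) × (1.5 × 10⁶) / (6.5 × 10⁸)³
   = 4.5 × 10⁻⁶ m/s²

4.5 × 10⁻⁶ m/s²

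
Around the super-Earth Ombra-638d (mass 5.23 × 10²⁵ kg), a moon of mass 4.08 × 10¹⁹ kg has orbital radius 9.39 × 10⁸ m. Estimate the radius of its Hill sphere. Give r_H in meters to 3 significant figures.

r_H ≈ a (m/3M)^(1/3)
    = (9.39 × 10⁸) × (4.08 × 10¹⁹ / (3 × 5.23 × 10²⁵))^(1/3)
    = 5.99 × 10⁶ m

5.99 × 10⁶ m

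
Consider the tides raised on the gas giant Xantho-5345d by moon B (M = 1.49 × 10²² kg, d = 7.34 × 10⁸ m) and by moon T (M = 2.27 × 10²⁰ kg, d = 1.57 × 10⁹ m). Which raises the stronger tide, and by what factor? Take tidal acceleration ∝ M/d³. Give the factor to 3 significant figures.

Moon B, by a factor of ≈ 642

Tidal acceleration ∝ M/d³, so compare M/d³ for each.
Moon B: (1.49 × 10²²) / (7.34 × 10⁸)³ = 3.768 × 10⁻⁵
Moon T: (2.27 × 10²⁰) / (1.57 × 10⁹)³ = 5.866 × 10⁻⁸
Ratio (larger/smaller) = 642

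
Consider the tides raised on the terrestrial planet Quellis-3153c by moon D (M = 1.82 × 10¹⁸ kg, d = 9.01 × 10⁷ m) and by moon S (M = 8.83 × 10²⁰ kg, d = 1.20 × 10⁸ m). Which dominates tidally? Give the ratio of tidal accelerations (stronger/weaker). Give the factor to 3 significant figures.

Compare M/d³ for the two perturbers:
Moon D: (1.82 × 10¹⁸) / (9.01 × 10⁷)³ = 2.488 × 10⁻⁶
Moon S: (8.83 × 10²⁰) / (1.20 × 10⁸)³ = 5.110 × 10⁻⁴
Ratio (larger/smaller) = 205

Moon S, by a factor of ≈ 205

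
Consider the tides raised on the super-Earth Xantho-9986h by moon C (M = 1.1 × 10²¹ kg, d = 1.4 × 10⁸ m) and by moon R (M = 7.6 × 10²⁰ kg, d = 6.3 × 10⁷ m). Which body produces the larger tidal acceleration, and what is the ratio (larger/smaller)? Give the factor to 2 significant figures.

Moon R, by a factor of ≈ 7.6

Compare M/d³ for the two perturbers:
Moon C: (1.1 × 10²¹) / (1.4 × 10⁸)³ = 4.009 × 10⁻⁴
Moon R: (7.6 × 10²⁰) / (6.3 × 10⁷)³ = 3.039 × 10⁻³
Ratio (larger/smaller) = 7.6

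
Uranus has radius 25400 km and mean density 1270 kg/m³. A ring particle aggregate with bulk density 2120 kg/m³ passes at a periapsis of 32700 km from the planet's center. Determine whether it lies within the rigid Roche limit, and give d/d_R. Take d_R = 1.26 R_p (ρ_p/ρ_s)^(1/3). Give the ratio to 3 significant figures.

d_R = 1.26 × (25400 km) × (1270/2120)^(1/3) = 26980 km
d/d_R = (32700) / (26980) = 1.21
Since d/d_R > 1, the body is outside the Roche limit.

outside; d/d_R ≈ 1.21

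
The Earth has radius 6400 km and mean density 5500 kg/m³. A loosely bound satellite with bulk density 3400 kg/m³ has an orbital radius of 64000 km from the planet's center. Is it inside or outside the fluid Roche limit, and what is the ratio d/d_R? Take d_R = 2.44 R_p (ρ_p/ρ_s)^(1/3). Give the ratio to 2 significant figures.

d_R = 2.44 × (6400 km) × (5500/3400)^(1/3) = 18330 km
d/d_R = (64000) / (18330) = 3.5
Since d/d_R > 1, the body is outside the Roche limit.

outside; d/d_R ≈ 3.5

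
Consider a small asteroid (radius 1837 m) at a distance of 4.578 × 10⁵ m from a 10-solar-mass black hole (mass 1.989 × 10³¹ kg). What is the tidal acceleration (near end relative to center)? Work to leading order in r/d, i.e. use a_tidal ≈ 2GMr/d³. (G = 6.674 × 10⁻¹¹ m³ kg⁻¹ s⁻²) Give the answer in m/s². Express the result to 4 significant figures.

The tidal stretch is the gradient of GM/d² times the body's extent r, hence the 1/d³ dependence.
a_tidal = 2GMr/d³
        = 2 × (6.674 × 10⁻¹¹) × (1.989 × 10³¹) × (1837) / (4.578 × 10⁵)³
        = 5.083 × 10⁷ m/s²

5.083 × 10⁷ m/s²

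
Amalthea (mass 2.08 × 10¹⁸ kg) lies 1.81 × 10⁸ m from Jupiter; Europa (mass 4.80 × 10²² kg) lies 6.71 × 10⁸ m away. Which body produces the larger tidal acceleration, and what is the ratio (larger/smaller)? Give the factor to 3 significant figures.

Compare M/d³ for the two perturbers:
Amalthea: (2.08 × 10¹⁸) / (1.81 × 10⁸)³ = 3.508 × 10⁻⁷
Europa: (4.80 × 10²²) / (6.71 × 10⁸)³ = 1.589 × 10⁻⁴
Ratio (larger/smaller) = 453

Europa, by a factor of ≈ 453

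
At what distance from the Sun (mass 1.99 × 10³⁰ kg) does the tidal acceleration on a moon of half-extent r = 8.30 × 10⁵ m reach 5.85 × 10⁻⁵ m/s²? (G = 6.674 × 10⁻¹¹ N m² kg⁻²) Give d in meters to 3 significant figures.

1.56 × 10¹⁰ m

2GMr/d³ = a_tidal  ⇒  d = (2GMr / a_tidal)^(1/3)
d = (2 × 6.674×10⁻¹¹ × (1.99 × 10³⁰) × (8.30 × 10⁵) / (5.85 × 10⁻⁵))^(1/3)
  = 1.56 × 10¹⁰ m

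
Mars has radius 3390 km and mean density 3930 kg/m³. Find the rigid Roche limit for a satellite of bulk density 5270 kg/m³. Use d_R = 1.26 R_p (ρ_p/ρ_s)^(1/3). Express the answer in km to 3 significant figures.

d_R = 1.26 × 3390 km × (3930/5270)^(1/3)
    = 3870 km

3870 km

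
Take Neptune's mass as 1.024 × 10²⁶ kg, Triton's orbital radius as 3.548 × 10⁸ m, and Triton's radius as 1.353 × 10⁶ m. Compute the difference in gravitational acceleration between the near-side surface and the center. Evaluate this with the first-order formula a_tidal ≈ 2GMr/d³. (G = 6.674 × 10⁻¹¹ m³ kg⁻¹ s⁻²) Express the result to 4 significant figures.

4.141 × 10⁻⁴ m/s²

Differencing GM/(d−r)² and GM/d² to first order in r/d gives 2GMr/d³.
Δg = 2GMr/d³
   = 2 × (6.674 × 10⁻¹¹) × (1.024 × 10²⁶) × (1.353 × 10⁶) / (3.548 × 10⁸)³
   = 4.141 × 10⁻⁴ m/s²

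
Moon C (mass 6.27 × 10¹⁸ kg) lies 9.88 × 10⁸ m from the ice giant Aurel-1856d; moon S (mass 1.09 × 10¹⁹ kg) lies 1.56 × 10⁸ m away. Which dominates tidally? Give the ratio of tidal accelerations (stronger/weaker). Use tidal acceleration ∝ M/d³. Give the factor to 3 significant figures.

Moon S, by a factor of ≈ 442

Tidal stretch scales as M/d³; compute that for each body.
Moon C: (6.27 × 10¹⁸) / (9.88 × 10⁸)³ = 6.501 × 10⁻⁹
Moon S: (1.09 × 10¹⁹) / (1.56 × 10⁸)³ = 2.871 × 10⁻⁶
Ratio (larger/smaller) = 442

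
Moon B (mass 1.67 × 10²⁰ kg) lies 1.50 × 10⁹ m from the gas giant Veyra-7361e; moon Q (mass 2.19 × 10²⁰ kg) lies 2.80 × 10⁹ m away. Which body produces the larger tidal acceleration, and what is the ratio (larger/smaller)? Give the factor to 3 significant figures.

Moon B, by a factor of ≈ 4.96

Tidal acceleration ∝ M/d³, so compare M/d³ for each.
Moon B: (1.67 × 10²⁰) / (1.50 × 10⁹)³ = 4.948 × 10⁻⁸
Moon Q: (2.19 × 10²⁰) / (2.80 × 10⁹)³ = 9.976 × 10⁻⁹
Ratio (larger/smaller) = 4.96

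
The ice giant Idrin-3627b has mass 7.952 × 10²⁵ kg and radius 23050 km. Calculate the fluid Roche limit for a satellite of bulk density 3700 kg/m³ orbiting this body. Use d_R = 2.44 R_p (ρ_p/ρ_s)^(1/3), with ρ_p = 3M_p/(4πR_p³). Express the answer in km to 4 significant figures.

42080 km

ρ_p = 3M_p/(4πR_p³) = 3 × (7.952 × 10²⁵) / (4π × (2.305 × 10⁷ m)³) = 1550 kg/m³
d_R = 2.44 × 23050 km × (1550/3700)^(1/3)
    = 42080 km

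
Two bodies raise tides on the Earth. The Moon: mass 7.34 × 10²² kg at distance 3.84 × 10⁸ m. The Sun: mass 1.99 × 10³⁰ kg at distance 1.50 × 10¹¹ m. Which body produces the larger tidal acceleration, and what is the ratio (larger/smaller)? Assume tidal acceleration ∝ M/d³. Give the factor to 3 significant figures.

The Moon, by a factor of ≈ 2.20

Compare M/d³ for the two perturbers:
The Moon: (7.34 × 10²²) / (3.84 × 10⁸)³ = 1.296 × 10⁻³
The Sun: (1.99 × 10³⁰) / (1.50 × 10¹¹)³ = 5.896 × 10⁻⁴
Ratio (larger/smaller) = 2.20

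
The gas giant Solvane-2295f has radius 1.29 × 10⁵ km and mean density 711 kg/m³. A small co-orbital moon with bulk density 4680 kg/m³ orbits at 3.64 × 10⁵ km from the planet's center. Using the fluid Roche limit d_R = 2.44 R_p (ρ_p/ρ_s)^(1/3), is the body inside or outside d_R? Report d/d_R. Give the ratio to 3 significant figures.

outside; d/d_R ≈ 2.17

d_R = 2.44 × (1.29 × 10⁵ km) × (711/4680)^(1/3) = 1.680 × 10⁵ km
d/d_R = (3.64 × 10⁵) / (1.680 × 10⁵) = 2.17
Since d/d_R > 1, the body is outside the Roche limit.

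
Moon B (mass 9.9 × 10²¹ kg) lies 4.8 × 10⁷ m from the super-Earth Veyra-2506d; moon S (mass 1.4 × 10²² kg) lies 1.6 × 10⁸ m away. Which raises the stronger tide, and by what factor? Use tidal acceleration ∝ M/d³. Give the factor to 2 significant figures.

Moon B, by a factor of ≈ 26

Tidal acceleration ∝ M/d³, so compare M/d³ for each.
Moon B: (9.9 × 10²¹) / (4.8 × 10⁷)³ = 8.952 × 10⁻²
Moon S: (1.4 × 10²²) / (1.6 × 10⁸)³ = 3.418 × 10⁻³
Ratio (larger/smaller) = 26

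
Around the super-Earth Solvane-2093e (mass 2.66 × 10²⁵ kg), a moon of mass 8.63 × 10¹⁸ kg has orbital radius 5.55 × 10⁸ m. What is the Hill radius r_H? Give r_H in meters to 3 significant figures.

r_H ≈ a (m/3M)^(1/3)
    = (5.55 × 10⁸) × (8.63 × 10¹⁸ / (3 × 2.66 × 10²⁵))^(1/3)
    = 2.64 × 10⁶ m

2.64 × 10⁶ m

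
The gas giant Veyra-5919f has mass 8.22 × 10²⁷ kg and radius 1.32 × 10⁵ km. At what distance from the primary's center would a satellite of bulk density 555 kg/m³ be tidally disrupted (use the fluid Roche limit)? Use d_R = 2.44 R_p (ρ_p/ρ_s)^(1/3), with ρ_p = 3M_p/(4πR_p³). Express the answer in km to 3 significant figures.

3.72 × 10⁵ km

ρ_p = 3M_p/(4πR_p³) = 3 × (8.22 × 10²⁷) / (4π × (1.32 × 10⁸ m)³) = 853 kg/m³
d_R = 2.44 × 1.32 × 10⁵ km × (853/555)^(1/3)
    = 3.72 × 10⁵ km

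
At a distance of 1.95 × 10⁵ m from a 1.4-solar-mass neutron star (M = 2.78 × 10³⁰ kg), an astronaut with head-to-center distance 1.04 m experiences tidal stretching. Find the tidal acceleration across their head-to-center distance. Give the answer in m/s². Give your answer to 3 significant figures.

The tidal stretch is the gradient of GM/d² times the body's extent r, hence the 1/d³ dependence.
Δa = 2GMr/d³
   = 2 × (6.674 × 10⁻¹¹) × (2.78 × 10³⁰) × (1.04) / (1.95 × 10⁵)³
   = 5.20 × 10⁴ m/s²

5.20 × 10⁴ m/s²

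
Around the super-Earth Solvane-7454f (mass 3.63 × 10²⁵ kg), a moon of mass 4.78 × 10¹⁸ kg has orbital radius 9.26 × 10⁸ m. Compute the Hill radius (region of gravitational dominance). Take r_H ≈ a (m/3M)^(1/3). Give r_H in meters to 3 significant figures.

3.27 × 10⁶ m

r_H ≈ a (m/3M)^(1/3)
    = (9.26 × 10⁸) × (4.78 × 10¹⁸ / (3 × 3.63 × 10²⁵))^(1/3)
    = 3.27 × 10⁶ m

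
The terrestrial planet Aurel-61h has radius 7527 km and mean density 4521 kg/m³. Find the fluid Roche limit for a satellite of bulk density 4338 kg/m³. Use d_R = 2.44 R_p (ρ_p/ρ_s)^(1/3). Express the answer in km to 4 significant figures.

d_R = 2.44 × 7527 km × (4521/4338)^(1/3)
    = 18620 km

18620 km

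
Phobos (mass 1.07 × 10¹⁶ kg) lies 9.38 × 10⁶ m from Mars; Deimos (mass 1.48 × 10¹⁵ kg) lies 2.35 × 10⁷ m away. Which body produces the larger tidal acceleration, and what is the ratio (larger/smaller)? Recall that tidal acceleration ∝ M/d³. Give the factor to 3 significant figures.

Phobos, by a factor of ≈ 114

Compare M/d³ for the two perturbers:
Phobos: (1.07 × 10¹⁶) / (9.38 × 10⁶)³ = 1.297 × 10⁻⁵
Deimos: (1.48 × 10¹⁵) / (2.35 × 10⁷)³ = 1.140 × 10⁻⁷
Ratio (larger/smaller) = 114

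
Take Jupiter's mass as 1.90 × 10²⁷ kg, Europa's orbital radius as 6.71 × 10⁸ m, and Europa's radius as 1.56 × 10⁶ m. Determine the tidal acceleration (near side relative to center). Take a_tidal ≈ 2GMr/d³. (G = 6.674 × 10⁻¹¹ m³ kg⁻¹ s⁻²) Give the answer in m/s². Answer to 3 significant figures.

Differencing GM/(d−r)² and GM/d² to first order in r/d gives 2GMr/d³.
Δa = 2GMr/d³
   = 2 × (6.674 × 10⁻¹¹) × (1.90 × 10²⁷) × (1.56 × 10⁶) / (6.71 × 10⁸)³
   = 1.31 × 10⁻³ m/s²

1.31 × 10⁻³ m/s²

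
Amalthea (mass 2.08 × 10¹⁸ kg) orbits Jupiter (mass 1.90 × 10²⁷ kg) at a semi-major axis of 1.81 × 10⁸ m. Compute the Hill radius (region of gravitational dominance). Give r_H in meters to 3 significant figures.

1.29 × 10⁵ m

r_H ≈ a (m/3M)^(1/3)
    = (1.81 × 10⁸) × (2.08 × 10¹⁸ / (3 × 1.90 × 10²⁷))^(1/3)
    = 1.29 × 10⁵ m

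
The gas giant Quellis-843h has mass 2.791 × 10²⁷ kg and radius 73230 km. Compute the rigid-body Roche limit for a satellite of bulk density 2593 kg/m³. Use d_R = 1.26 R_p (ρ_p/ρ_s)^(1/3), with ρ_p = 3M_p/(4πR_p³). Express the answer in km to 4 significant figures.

80110 km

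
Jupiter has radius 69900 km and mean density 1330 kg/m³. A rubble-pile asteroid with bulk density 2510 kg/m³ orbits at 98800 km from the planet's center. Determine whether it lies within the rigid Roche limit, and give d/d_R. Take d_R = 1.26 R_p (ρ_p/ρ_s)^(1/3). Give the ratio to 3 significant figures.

d_R = 1.26 × (69900 km) × (1330/2510)^(1/3) = 71270 km
d/d_R = (98800) / (71270) = 1.39
Since d/d_R > 1, the body is outside the Roche limit.

outside; d/d_R ≈ 1.39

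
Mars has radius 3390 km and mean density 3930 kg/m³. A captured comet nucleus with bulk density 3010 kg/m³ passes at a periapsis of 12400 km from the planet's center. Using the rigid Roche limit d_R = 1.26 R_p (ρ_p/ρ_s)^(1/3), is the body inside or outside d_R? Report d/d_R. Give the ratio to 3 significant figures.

outside; d/d_R ≈ 2.66

d_R = 1.26 × (3390 km) × (3930/3010)^(1/3) = 4669 km
d/d_R = (12400) / (4669) = 2.66
Since d/d_R > 1, the body is outside the Roche limit.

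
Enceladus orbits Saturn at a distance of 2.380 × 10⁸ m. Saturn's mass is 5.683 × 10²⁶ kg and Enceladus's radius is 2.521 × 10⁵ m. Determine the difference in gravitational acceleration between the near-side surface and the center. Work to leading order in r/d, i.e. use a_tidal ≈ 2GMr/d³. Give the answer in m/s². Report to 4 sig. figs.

1.419 × 10⁻³ m/s²

Differencing GM/(d−r)² and GM/d² to first order in r/d gives 2GMr/d³.
Δg = 2GMr/d³
   = 2 × (6.674 × 10⁻¹¹) × (5.683 × 10²⁶) × (2.521 × 10⁵) / (2.380 × 10⁸)³
   = 1.419 × 10⁻³ m/s²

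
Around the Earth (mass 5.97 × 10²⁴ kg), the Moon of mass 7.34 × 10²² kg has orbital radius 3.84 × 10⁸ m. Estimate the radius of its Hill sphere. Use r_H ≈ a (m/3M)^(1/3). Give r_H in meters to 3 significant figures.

6.15 × 10⁷ m

r_H ≈ a (m/3M)^(1/3)
    = (3.84 × 10⁸) × (7.34 × 10²² / (3 × 5.97 × 10²⁴))^(1/3)
    = 6.15 × 10⁷ m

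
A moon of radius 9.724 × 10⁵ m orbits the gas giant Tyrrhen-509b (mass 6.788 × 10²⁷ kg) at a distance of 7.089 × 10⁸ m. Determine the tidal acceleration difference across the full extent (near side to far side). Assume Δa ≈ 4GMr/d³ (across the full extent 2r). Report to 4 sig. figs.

Differencing GM/(d−r)² and GM/(d+r)² to first order in r/d gives 4GMr/d³.
Δg = 4GMr/d³
   = 4 × (6.674 × 10⁻¹¹) × (6.788 × 10²⁷) × (9.724 × 10⁵) / (7.089 × 10⁸)³
   = 4.946 × 10⁻³ m/s²

4.946 × 10⁻³ m/s²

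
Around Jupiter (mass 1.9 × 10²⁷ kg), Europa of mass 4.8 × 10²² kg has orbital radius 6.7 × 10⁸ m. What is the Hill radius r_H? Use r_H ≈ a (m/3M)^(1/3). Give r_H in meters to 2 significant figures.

r_H ≈ a (m/3M)^(1/3)
    = (6.7 × 10⁸) × (4.8 × 10²² / (3 × 1.9 × 10²⁷))^(1/3)
    = 1.4 × 10⁷ m

1.4 × 10⁷ m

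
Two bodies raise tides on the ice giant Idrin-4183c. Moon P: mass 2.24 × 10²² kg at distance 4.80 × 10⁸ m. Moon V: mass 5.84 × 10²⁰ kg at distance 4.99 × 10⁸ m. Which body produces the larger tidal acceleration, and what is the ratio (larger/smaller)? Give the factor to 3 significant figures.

Moon P, by a factor of ≈ 43.1

The tide-raising term goes as M/d³ (the gradient of a 1/d² field).
Moon P: (2.24 × 10²²) / (4.80 × 10⁸)³ = 2.025 × 10⁻⁴
Moon V: (5.84 × 10²⁰) / (4.99 × 10⁸)³ = 4.700 × 10⁻⁶
Ratio (larger/smaller) = 43.1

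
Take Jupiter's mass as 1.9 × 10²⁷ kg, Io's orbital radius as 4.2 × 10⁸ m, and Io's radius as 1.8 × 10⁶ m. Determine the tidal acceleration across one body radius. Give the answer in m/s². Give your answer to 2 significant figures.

Δg = 2GMr/d³
   = 2 × (6.674 × 10⁻¹¹) × (1.9 × 10²⁷) × (1.8 × 10⁶) / (4.2 × 10⁸)³
   = 6.2 × 10⁻³ m/s²

6.2 × 10⁻³ m/s²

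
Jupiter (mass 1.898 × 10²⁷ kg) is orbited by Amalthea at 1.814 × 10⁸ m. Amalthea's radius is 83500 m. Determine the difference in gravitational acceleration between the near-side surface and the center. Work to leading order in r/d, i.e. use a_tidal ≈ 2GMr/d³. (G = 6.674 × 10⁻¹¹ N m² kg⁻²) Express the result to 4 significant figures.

Δg = 2GMr/d³
   = 2 × (6.674 × 10⁻¹¹) × (1.898 × 10²⁷) × (83500) / (1.814 × 10⁸)³
   = 3.544 × 10⁻³ m/s²

3.544 × 10⁻³ m/s²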